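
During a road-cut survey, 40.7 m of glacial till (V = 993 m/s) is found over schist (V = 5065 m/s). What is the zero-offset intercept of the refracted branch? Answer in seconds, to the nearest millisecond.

θ_c = arcsin(V₁/V₂) = arcsin(993/5065) = 11.31°; cos θ_c = 0.9806.
tᵢ = 2h·cos θ_c / V₁ = 2·40.7·0.9806 / 993 = 0.08038 s.

0.080 s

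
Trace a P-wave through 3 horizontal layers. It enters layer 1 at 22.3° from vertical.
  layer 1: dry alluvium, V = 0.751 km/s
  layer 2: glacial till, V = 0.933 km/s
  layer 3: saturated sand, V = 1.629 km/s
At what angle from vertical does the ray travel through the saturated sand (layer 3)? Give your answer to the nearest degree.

55°

Ray parameter p = sin 22.3° / 0.751 = 5.0527e-01 s/km.
sin θ_3 = p·V_3 = 5.0527e-01 × 1.629 = 0.8231.
θ_3 = arcsin 0.8231 = 55.39°.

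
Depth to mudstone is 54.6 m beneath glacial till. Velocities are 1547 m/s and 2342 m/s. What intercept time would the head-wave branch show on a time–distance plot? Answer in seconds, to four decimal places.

tᵢ = 2h·√(V₂²−V₁²)/(V₁V₂).
√(V₂²−V₁²) = √(2342²−1547²) = 1758.3 m/s.
tᵢ = 2·54.6·1758.3/(1547·2342) = 0.05300 s.

0.0530 s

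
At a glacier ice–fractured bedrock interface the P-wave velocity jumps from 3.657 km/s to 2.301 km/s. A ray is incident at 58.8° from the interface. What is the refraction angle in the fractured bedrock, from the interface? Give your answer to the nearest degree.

Angle from the normal: 90° − 58.8° = 31.2°.
Snell's law: sin θ₂ = (V₂/V₁)·sin θ₁ = (2.301/3.657)·sin 31.2° = 0.3259.
θ₂ = arcsin 0.3259 = 19.02° from the normal.
From the interface: 90° − 19.02° = 70.98°.

71°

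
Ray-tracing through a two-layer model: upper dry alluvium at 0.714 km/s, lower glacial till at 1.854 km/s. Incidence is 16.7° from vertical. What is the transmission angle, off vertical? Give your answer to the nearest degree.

48°

sin θ₁/V₁ = sin θ₂/V₂ ⇒ sin θ₂ = 1.854·sin 16.7°/0.714 = 1.854·0.2874/0.714 = 0.7462.
θ₂ = sin⁻¹(0.7462) = 48.26° (from vertical).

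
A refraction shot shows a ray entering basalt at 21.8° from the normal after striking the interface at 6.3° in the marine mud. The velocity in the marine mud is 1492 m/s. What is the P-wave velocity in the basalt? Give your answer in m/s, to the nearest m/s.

5049 m/s

sin 6.3° = 0.1097; sin 21.8° = 0.3714.
V₂ = V₁·(sin θ₂/sin θ₁) = 1492·(0.3714/0.1097) = 5049.29 m/s.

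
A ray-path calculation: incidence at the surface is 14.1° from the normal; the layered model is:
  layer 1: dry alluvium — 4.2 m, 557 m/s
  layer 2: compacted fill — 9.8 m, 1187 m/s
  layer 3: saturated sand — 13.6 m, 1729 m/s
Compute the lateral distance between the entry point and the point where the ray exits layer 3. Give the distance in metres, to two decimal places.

22.73 m

Apply Snell's law at each interface; in layer i the horizontal offset is hᵢ·tan θᵢ.
Layer 1: θ = 14.10°; offset = 4.2·tan 14.10° = 1.0550 m.
Layer 2: sin θ = 1187·sin 14.1°/557 = 0.5192, θ = 31.28°; offset = 9.8·tan 31.28° = 5.9528 m.
Layer 3: sin θ = 1729·sin 14.1°/557 = 0.7562, θ = 49.13°; offset = 13.6·tan 49.13° = 15.7177 m.
Σ offsets = 22.7255 m.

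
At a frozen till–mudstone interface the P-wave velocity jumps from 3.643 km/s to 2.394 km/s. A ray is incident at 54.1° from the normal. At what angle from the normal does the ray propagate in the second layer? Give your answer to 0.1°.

sin θ₁/V₁ = sin θ₂/V₂ ⇒ sin θ₂ = 2.394·sin 54.1°/3.643 = 2.394·0.8100/3.643 = 0.5323.
θ₂ = sin⁻¹(0.5323) = 32.16° (from vertical).

32.2°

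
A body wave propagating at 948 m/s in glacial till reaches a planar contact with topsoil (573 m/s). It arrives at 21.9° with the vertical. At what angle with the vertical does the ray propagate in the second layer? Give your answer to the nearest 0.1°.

sin θ₁/V₁ = sin θ₂/V₂ ⇒ sin θ₂ = 573·sin 21.9°/948 = 573·0.3730/948 = 0.2254.
θ₂ = arcsin 0.2254 = 13.03° from the normal.

13.0°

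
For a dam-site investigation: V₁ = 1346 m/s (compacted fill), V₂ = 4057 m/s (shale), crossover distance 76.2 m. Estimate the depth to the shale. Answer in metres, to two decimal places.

26.99 m

h = (x_cross/2)·√((V₂−V₁)/(V₂+V₁)).
(V₂−V₁)/(V₂+V₁) = (4057−1346)/(4057+1346) = 0.5018; √ = 0.7083.
h = (76.2/2)·0.7083 = 26.99 m.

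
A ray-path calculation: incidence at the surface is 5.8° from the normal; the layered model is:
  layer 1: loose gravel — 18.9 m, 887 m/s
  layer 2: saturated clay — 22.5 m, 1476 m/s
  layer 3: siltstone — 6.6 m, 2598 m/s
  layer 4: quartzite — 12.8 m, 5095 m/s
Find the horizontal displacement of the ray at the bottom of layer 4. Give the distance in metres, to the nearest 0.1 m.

Apply Snell's law at each interface; in layer i the horizontal offset is hᵢ·tan θᵢ.
Layer 1: θ = 5.80°; offset = 18.9·tan 5.80° = 1.920 m.
Layer 2: sin θ = 1476·sin 5.8°/887 = 0.1682, θ = 9.68°; offset = 22.5·tan 9.68° = 3.838 m.
Layer 3: sin θ = 2598·sin 5.8°/887 = 0.2960, θ = 17.22°; offset = 6.6·tan 17.22° = 2.045 m.
Layer 4: sin θ = 5095·sin 5.8°/887 = 0.5805, θ = 35.48°; offset = 12.8·tan 35.48° = 9.125 m.
Σ offsets = 16.928 m.

16.9 m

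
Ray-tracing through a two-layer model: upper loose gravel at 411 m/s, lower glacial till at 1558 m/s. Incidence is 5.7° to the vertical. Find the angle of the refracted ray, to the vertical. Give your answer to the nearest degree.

sin θ₁/V₁ = sin θ₂/V₂ ⇒ sin θ₂ = 1558·sin 5.7°/411 = 1558·0.0993/411 = 0.3765.
θ₂ = sin⁻¹(0.3765) = 22.12° (from vertical).

22°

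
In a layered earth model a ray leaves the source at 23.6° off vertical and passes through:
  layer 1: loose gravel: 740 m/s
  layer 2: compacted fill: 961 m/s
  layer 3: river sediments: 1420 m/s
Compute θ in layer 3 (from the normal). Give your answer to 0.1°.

50.2°

Ray parameter p = sin 23.6° / 740 = 5.4101e-04 s/m.
sin θ_3 = p·V_3 = 5.4101e-04 × 1420 = 0.7682.
θ_3 = arcsin 0.7682 = 50.20°.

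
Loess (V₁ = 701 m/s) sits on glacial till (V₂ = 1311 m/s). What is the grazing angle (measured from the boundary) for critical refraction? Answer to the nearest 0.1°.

57.7°

Critical incidence: sin θ_c = V₁/V₂ = 701/1311 = 0.5347.
θ_c = arcsin 0.5347 = 32.32°.
Measured from the interface: 90° − 32.32° = 57.68°.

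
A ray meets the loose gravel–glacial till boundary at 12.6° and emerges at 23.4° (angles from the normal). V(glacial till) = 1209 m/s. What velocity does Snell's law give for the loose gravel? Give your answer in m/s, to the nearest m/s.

sin 12.6° = 0.2181; sin 23.4° = 0.3971.
V₁ = V₂·(sin θ₁/sin θ₂) = 1209·(0.2181/0.3971) = 664.07 m/s.

664 m/s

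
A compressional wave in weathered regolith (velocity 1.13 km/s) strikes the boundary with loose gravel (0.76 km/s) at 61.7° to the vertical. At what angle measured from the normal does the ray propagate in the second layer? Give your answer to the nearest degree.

36°

sin θ₁/V₁ = sin θ₂/V₂ ⇒ sin θ₂ = 0.76·sin 61.7°/1.13 = 0.76·0.8805/1.13 = 0.5922.
θ₂ = sin⁻¹(0.5922) = 36.31° (from vertical).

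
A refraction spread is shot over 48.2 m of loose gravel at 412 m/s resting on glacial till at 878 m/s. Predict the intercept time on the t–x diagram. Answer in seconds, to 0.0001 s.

θ_c = arcsin(V₁/V₂) = arcsin(412/878) = 27.99°; cos θ_c = 0.8831.
tᵢ = 2h·cos θ_c / V₁ = 2·48.2·0.8831 / 412 = 0.20662 s.

0.2066 s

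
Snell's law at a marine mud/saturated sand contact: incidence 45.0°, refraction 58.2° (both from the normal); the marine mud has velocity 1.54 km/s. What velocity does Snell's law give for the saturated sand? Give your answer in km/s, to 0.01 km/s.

1.85 km/s

Snell's law: sin 45.0°/V₁ = sin 58.2°/V₂.
V₂ = V₁·sin 58.2°/sin 45.0° = 1.54 × 1.2019 = 1.85 km/s.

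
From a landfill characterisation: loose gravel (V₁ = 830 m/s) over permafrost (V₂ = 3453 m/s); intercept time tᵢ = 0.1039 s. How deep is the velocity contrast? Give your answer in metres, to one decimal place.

h = tᵢ·V₁·V₂ / (2·√(V₂²−V₁²)).
√(V₂²−V₁²) = √(3453² − 830²) = 3351.8 m/s.
h = 0.1039 s × 830 × 3453 / (2 × 3351.8) = 44.42 m.

44.4 m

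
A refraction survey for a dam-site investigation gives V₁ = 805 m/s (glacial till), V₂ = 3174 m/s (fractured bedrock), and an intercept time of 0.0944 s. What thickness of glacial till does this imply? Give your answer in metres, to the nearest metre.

θ_c = arcsin(805/3174) = 14.69°; cos θ_c = 0.9673.
tᵢ = 2h cos θ_c/V₁ ⇒ h = tᵢ·V₁/(2 cos θ_c) = 0.0944·805/(2·0.9673) = 39.28 m.

39 m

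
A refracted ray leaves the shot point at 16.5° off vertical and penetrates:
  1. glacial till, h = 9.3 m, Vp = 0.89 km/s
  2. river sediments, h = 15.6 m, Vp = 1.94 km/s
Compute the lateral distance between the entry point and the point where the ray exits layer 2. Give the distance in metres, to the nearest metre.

15 m

Apply Snell's law at each interface; in layer i the horizontal offset is hᵢ·tan θᵢ.
Layer 1: θ = 16.50°; offset = 9.3·tan 16.50° = 2.755 m.
Layer 2: sin θ = 1.94·sin 16.5°/0.89 = 0.6191, θ = 38.25°; offset = 15.6·tan 38.25° = 12.298 m.
Total horizontal offset = 15.053 m.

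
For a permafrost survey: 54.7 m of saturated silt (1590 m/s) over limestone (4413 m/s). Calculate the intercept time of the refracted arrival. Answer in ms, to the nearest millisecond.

tᵢ = 2h·√(V₂²−V₁²)/(V₁V₂).
√(V₂²−V₁²) = √(4413²−1590²) = 4116.6 m/s.
tᵢ = 2·54.7·4116.6/(1590·4413) = 0.06418 s.

64 ms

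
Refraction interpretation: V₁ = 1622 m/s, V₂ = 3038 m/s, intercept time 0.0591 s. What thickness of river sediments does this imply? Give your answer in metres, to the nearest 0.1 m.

θ_c = arcsin(1622/3038) = 32.27°; cos θ_c = 0.8455.
tᵢ = 2h cos θ_c/V₁ ⇒ h = tᵢ·V₁/(2 cos θ_c) = 0.0591·1622/(2·0.8455) = 56.69 m.

56.7 m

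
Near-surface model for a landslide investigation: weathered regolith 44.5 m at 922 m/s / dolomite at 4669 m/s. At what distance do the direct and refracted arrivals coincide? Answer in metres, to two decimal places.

x_cross = 2h·√((V₂+V₁)/(V₂−V₁)).
(V₂+V₁)/(V₂−V₁) = (4669+922)/(4669−922) = 1.4921; √ = 1.2215.
x_cross = 2·44.5·1.2215 = 108.72 m.

108.72 m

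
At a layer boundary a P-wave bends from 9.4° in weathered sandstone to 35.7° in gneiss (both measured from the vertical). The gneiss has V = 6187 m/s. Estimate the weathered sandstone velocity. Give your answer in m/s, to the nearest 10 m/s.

1730 m/s

Snell's law: sin 9.4°/V₁ = sin 35.7°/V₂.
V₁ = V₂·sin 9.4°/sin 35.7° = 6187 × 0.2799 = 1731.66 m/s.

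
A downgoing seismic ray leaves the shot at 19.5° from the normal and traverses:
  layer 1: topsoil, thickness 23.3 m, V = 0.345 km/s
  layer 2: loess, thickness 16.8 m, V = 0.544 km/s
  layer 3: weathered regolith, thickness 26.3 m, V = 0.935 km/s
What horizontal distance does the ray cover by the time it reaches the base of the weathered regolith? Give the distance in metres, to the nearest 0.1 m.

74.5 m

Apply Snell's law at each interface; in layer i the horizontal offset is hᵢ·tan θᵢ.
Layer 1: θ = 19.50°; offset = 23.3·tan 19.50° = 8.251 m.
Layer 2: sin θ = 0.544·sin 19.5°/0.345 = 0.5264, θ = 31.76°; offset = 16.8·tan 31.76° = 10.400 m.
Layer 3: sin θ = 0.935·sin 19.5°/0.345 = 0.9047, θ = 64.78°; offset = 26.3·tan 64.78° = 55.835 m.
Σ offsets = 74.486 m.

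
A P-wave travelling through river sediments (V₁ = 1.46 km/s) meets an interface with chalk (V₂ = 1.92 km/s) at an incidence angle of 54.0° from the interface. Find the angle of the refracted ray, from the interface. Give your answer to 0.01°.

Convert to the normal: θ₁ = 90° − 54.0° = 36.0°.
sin θ₁/V₁ = sin θ₂/V₂ ⇒ sin θ₂ = 1.92·sin 36.0°/1.46 = 1.92·0.5878/1.46 = 0.7730.
θ₂ = sin⁻¹(0.7730) = 50.62° (from vertical).
From the interface: 90° − 50.62° = 39.38°.

39.38°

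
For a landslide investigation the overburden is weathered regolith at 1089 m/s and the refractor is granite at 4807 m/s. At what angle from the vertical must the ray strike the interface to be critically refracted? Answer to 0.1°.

Critical incidence: sin θ_c = V₁/V₂ = 1089/4807 = 0.2265.
θ_c = arcsin 0.2265 = 13.09°.

13.1°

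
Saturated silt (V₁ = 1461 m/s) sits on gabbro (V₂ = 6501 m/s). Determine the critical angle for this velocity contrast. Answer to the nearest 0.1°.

13.0°

Critical incidence: sin θ_c = V₁/V₂ = 1461/6501 = 0.2247.
θ_c = arcsin 0.2247 = 12.99°.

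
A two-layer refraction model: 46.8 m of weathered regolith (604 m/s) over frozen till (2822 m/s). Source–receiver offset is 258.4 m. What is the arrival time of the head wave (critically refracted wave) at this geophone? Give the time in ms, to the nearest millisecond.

243 ms

θ_c = arcsin(V₁/V₂) = arcsin(604/2822) = 12.36°, cos θ_c = 0.9768.
Intercept time tᵢ = 2h cos θ_c / V₁ = 2·46.8·0.9768/604 = 0.15138 s.
t = x/V₂ + tᵢ = 258.4/2822 + 0.15138 = 0.24294 s.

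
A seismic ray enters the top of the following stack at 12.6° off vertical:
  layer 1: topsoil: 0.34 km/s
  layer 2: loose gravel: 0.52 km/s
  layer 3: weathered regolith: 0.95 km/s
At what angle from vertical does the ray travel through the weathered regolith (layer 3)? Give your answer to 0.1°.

Snell's law across each interface conserves sin θ / V, so sin θ_3 = V_3·sin θ₁/V₁.
sin θ_3 = 0.95 × sin 12.6° / 0.34 = 0.6095.
θ_3 = arcsin 0.6095 = 37.55°.

37.6°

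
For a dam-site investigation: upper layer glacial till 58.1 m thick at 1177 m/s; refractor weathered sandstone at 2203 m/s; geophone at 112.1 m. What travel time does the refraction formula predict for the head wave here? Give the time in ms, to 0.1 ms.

θ_c = arcsin(V₁/V₂) = arcsin(1177/2203) = 32.29°, cos θ_c = 0.8453.
Intercept time tᵢ = 2h cos θ_c / V₁ = 2·58.1·0.8453/1177 = 0.08345 s.
t = x/V₂ + tᵢ = 112.1/2203 + 0.08345 = 0.13434 s.

134.3 ms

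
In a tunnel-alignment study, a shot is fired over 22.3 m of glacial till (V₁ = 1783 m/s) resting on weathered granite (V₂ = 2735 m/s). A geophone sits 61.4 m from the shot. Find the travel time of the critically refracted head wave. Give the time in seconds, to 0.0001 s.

θ_c = arcsin(V₁/V₂) = arcsin(1783/2735) = 40.69°, cos θ_c = 0.7583.
Intercept time tᵢ = 2h cos θ_c / V₁ = 2·22.3·0.7583/1783 = 0.01897 s.
t = x/V₂ + tᵢ = 61.4/2735 + 0.01897 = 0.04142 s.

0.0414 s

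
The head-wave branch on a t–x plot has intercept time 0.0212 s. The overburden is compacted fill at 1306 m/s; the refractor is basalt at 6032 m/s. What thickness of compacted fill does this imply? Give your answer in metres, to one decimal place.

θ_c = arcsin(1306/6032) = 12.50°; cos θ_c = 0.9763.
tᵢ = 2h cos θ_c/V₁ ⇒ h = tᵢ·V₁/(2 cos θ_c) = 0.0212·1306/(2·0.9763) = 14.18 m.

14.2 m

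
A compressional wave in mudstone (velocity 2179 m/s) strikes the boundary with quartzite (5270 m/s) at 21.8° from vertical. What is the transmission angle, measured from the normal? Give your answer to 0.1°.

63.9°

Snell's law: sin θ₂ = (V₂/V₁)·sin θ₁ = (5270/2179)·sin 21.8° = 0.8982.
θ₂ = sin⁻¹(0.8982) = 63.92° (from vertical).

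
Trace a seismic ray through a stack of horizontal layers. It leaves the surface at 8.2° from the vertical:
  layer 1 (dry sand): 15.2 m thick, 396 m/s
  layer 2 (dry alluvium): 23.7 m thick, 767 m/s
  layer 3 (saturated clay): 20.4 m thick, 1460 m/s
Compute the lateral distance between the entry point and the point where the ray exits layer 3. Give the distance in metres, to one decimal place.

Apply Snell's law at each interface; in layer i the horizontal offset is hᵢ·tan θᵢ.
Layer 1: θ = 8.20°; offset = 15.2·tan 8.20° = 2.190 m.
Layer 2: sin θ = 767·sin 8.2°/396 = 0.2763, θ = 16.04°; offset = 23.7·tan 16.04° = 6.812 m.
Layer 3: sin θ = 1460·sin 8.2°/396 = 0.5259, θ = 31.73°; offset = 20.4·tan 31.73° = 12.612 m.
Σ offsets = 21.615 m.

21.6 m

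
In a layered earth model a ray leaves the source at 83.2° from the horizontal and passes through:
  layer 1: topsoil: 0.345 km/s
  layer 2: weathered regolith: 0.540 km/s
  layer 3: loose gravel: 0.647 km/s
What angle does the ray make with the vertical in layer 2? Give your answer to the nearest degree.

From the normal: θ₁ = 90° − 83.2° = 6.8°.
Ray parameter p = sin 6.8° / 0.345 = 3.4320e-01 s/km.
sin θ_2 = p·V_2 = 3.4320e-01 × 0.540 = 0.1853.
θ_2 = 10.68° from the vertical.

11°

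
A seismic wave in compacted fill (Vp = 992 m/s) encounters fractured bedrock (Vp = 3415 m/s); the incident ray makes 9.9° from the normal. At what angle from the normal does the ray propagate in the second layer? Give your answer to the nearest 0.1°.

sin θ₁/V₁ = sin θ₂/V₂ ⇒ sin θ₂ = 3415·sin 9.9°/992 = 3415·0.1719/992 = 0.5919.
θ₂ = sin⁻¹(0.5919) = 36.29° (from vertical).

36.3°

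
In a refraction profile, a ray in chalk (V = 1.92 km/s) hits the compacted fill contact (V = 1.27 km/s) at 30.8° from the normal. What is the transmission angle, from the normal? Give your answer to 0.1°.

Snell's law: sin θ₂ = (V₂/V₁)·sin θ₁ = (1.27/1.92)·sin 30.8° = 0.3387.
θ₂ = sin⁻¹(0.3387) = 19.80° (from vertical).

19.8°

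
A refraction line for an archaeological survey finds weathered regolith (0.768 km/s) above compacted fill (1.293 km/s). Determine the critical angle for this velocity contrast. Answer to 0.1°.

36.4°

Critical incidence: sin θ_c = V₁/V₂ = 0.768/1.293 = 0.5940.
θ_c = arcsin 0.5940 = 36.44°.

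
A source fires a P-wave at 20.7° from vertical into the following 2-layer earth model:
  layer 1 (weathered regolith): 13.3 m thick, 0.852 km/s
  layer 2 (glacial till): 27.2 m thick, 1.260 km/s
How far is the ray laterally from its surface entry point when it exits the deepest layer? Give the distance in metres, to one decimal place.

Apply Snell's law at each interface; in layer i the horizontal offset is hᵢ·tan θᵢ.
Layer 1: θ = 20.70°; offset = 13.3·tan 20.70° = 5.026 m.
Layer 2: sin θ = 1.260·sin 20.7°/0.852 = 0.5227, θ = 31.52°; offset = 27.2·tan 31.52° = 16.679 m.
Summing the layer offsets gives 21.705 m.

21.7 m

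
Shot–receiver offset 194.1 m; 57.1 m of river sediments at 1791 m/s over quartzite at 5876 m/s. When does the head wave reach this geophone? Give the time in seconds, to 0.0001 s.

t = x/V₂ + 2h·√(V₂²−V₁²)/(V₁V₂).
√(V₂²−V₁²) = √(5876²−1791²) = 5596.4 m/s; delay term = 2·57.1·5596.4/(1791·5876) = 0.06073 s.
t = 194.1/5876 + 0.06073 = 0.09376 s.

0.0938 s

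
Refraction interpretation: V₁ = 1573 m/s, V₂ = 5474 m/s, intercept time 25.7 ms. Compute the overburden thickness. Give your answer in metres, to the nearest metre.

21 m

θ_c = arcsin(1573/5474) = 16.70°; cos θ_c = 0.9578.
tᵢ = 2h cos θ_c/V₁ ⇒ h = tᵢ·V₁/(2 cos θ_c) = 0.0257·1573/(2·0.9578) = 21.10 m.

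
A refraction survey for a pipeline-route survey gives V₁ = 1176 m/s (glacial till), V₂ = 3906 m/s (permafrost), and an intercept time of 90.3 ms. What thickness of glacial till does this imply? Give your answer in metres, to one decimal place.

h = tᵢ·V₁·V₂ / (2·√(V₂²−V₁²)).
√(V₂²−V₁²) = √(3906² − 1176²) = 3724.8 m/s.
h = 0.0903 s × 1176 × 3906 / (2 × 3724.8) = 55.68 m.

55.7 m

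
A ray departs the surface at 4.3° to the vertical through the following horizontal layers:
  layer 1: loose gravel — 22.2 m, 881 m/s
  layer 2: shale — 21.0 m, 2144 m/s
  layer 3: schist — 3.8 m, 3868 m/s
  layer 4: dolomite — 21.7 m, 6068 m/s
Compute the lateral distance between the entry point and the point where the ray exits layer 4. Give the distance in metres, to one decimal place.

20.0 m

Apply Snell's law at each interface; in layer i the horizontal offset is hᵢ·tan θᵢ.
Layer 1: θ = 4.30°; offset = 22.2·tan 4.30° = 1.669 m.
Layer 2: sin θ = 2144·sin 4.3°/881 = 0.1825, θ = 10.51°; offset = 21.0·tan 10.51° = 3.897 m.
Layer 3: sin θ = 3868·sin 4.3°/881 = 0.3292, θ = 19.22°; offset = 3.8·tan 19.22° = 1.325 m.
Layer 4: sin θ = 6068·sin 4.3°/881 = 0.5164, θ = 31.09°; offset = 21.7·tan 31.09° = 13.087 m.
Σ offsets = 19.978 m.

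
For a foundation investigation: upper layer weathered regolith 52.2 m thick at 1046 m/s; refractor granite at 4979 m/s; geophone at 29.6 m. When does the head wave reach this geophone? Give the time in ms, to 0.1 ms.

103.5 ms

θ_c = arcsin(V₁/V₂) = arcsin(1046/4979) = 12.13°, cos θ_c = 0.9777.
Intercept time tᵢ = 2h cos θ_c / V₁ = 2·52.2·0.9777/1046 = 0.09758 s.
t = x/V₂ + tᵢ = 29.6/4979 + 0.09758 = 0.10353 s.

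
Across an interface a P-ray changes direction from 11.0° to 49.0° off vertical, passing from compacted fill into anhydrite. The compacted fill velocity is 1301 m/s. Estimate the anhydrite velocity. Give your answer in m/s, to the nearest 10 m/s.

Snell's law: sin 11.0°/V₁ = sin 49.0°/V₂.
V₂ = V₁·sin 49.0°/sin 11.0° = 1301 × 3.9553 = 5145.86 m/s.

5150 m/s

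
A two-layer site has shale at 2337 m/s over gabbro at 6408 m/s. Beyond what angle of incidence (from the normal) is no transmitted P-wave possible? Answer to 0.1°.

At critical incidence the refracted ray runs along the interface (θ₂ = 90°), so sin θ_c = V₁/V₂.
θ_c = arcsin(2337/6408) = arcsin 0.3647 = 21.39°.

21.4°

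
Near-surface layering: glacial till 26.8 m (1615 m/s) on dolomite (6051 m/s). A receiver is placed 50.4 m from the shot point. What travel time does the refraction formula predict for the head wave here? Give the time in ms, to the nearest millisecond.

t = x/V₂ + 2h·√(V₂²−V₁²)/(V₁V₂).
√(V₂²−V₁²) = √(6051²−1615²) = 5831.5 m/s; delay term = 2·26.8·5831.5/(1615·6051) = 0.03198 s.
t = 50.4/6051 + 0.03198 = 0.04031 s.

40 ms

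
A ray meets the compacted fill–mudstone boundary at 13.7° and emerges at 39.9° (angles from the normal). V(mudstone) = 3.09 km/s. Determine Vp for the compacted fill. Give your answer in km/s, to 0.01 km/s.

sin 13.7° = 0.2368; sin 39.9° = 0.6414.
V₁ = V₂·(sin θ₁/sin θ₂) = 3.09·(0.2368/0.6414) = 1.14 km/s.

1.14 km/s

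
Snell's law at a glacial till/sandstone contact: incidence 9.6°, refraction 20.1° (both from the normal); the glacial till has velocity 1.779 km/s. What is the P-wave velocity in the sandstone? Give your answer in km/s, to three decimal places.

Snell's law: sin 9.6°/V₁ = sin 20.1°/V₂.
V₂ = V₁·sin 20.1°/sin 9.6° = 1.779 × 2.0607 = 3.666 km/s.

3.666 km/s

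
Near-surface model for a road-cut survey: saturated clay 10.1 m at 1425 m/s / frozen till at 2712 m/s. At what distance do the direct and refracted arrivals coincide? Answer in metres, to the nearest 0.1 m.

36.2 m

x_cross = 2h·√((V₂+V₁)/(V₂−V₁)).
(V₂+V₁)/(V₂−V₁) = (2712+1425)/(2712−1425) = 3.2145; √ = 1.7929.
x_cross = 2·10.1·1.7929 = 36.22 m.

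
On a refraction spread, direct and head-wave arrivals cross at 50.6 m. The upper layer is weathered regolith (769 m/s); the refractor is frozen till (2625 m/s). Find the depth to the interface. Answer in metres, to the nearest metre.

h = (x_cross/2)·√((V₂−V₁)/(V₂+V₁)).
(V₂−V₁)/(V₂+V₁) = (2625−769)/(2625+769) = 0.5468; √ = 0.7395.
h = (50.6/2)·0.7395 = 18.71 m.

19 m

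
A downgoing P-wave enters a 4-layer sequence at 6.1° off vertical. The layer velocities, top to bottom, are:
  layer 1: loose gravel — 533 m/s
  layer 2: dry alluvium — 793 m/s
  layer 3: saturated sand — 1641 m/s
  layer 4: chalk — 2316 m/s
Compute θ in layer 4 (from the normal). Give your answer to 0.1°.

27.5°

Ray parameter p = sin 6.1° / 533 = 1.9937e-04 s/m.
sin θ_4 = p·V_4 = 1.9937e-04 × 2316 = 0.4617.
θ_4 = 27.50° from the vertical.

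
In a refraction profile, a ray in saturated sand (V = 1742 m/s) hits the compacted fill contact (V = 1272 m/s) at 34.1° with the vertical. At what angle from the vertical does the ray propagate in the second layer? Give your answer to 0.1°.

sin θ₁/V₁ = sin θ₂/V₂ ⇒ sin θ₂ = 1272·sin 34.1°/1742 = 1272·0.5606/1742 = 0.4094.
θ₂ = sin⁻¹(0.4094) = 24.17° (from vertical).

24.2°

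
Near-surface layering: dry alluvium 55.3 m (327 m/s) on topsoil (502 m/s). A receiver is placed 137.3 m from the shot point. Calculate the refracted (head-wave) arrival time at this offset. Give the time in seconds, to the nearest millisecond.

θ_c = arcsin(V₁/V₂) = arcsin(327/502) = 40.65°, cos θ_c = 0.7587.
Intercept time tᵢ = 2h cos θ_c / V₁ = 2·55.3·0.7587/327 = 0.25663 s.
t = x/V₂ + tᵢ = 137.3/502 + 0.25663 = 0.53013 s.

0.530 s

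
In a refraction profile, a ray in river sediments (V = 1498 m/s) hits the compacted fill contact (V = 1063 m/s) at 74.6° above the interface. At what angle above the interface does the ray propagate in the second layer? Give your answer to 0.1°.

79.1°

Angle from the normal: 90° − 74.6° = 15.4°.
sin θ₁/V₁ = sin θ₂/V₂ ⇒ sin θ₂ = 1063·sin 15.4°/1498 = 1063·0.2656/1498 = 0.1884.
θ₂ = arcsin 0.1884 = 10.86° from the normal.
From the interface: 90° − 10.86° = 79.14°.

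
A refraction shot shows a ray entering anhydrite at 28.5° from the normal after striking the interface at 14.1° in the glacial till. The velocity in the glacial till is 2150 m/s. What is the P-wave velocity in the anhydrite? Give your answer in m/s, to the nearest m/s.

Snell's law: sin 14.1°/V₁ = sin 28.5°/V₂.
V₂ = V₁·sin 28.5°/sin 14.1° = 2150 × 1.9587 = 4211.12 m/s.

4211 m/s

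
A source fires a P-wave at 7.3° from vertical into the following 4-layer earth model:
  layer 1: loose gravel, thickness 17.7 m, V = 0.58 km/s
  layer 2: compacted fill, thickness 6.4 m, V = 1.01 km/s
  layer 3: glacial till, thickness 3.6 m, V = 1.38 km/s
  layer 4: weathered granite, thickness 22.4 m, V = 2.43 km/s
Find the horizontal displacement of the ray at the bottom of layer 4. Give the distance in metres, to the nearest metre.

Apply Snell's law at each interface; in layer i the horizontal offset is hᵢ·tan θᵢ.
Layer 1: θ = 7.30°; offset = 17.7·tan 7.30° = 2.267 m.
Layer 2: sin θ = 1.01·sin 7.3°/0.58 = 0.2213, θ = 12.78°; offset = 6.4·tan 12.78° = 1.452 m.
Layer 3: sin θ = 1.38·sin 7.3°/0.58 = 0.3023, θ = 17.60°; offset = 3.6·tan 17.60° = 1.142 m.
Layer 4: sin θ = 2.43·sin 7.3°/0.58 = 0.5324, θ = 32.16°; offset = 22.4·tan 32.16° = 14.087 m.
Total horizontal offset = 18.948 m.

19 m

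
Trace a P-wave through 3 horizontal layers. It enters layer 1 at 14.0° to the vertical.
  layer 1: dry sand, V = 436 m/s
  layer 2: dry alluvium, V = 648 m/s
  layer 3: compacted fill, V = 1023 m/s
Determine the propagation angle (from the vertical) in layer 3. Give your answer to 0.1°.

Ray parameter p = sin 14.0° / 436 = 5.5487e-04 s/m.
sin θ_3 = p·V_3 = 5.5487e-04 × 1023 = 0.5676.
θ_3 = 34.59° from the vertical.

34.6°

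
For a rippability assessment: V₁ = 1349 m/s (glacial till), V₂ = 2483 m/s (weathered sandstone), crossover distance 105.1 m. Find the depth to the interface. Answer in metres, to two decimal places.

x_cross = 2h·√((V₂+V₁)/(V₂−V₁)) → h = x_cross / (2·√((V₂+V₁)/(V₂−V₁))).
√((V₂+V₁)/(V₂−V₁)) = √((2483+1349)/(2483−1349)) = 1.8383.
h = 105.1 / (2·1.8383) = 28.59 m.

28.59 m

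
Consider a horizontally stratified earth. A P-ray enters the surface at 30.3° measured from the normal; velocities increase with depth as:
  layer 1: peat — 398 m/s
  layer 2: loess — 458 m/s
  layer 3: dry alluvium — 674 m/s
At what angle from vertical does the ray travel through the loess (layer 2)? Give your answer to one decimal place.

35.5°

Snell's law across each interface conserves sin θ / V, so sin θ_2 = V_2·sin θ₁/V₁.
sin θ_2 = 458 × sin 30.3° / 398 = 0.5806.
θ_2 = 35.49° from the vertical.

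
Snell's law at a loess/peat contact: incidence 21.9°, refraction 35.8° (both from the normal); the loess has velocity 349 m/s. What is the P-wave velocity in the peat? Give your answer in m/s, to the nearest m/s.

sin 21.9° = 0.3730; sin 35.8° = 0.5850.
V₂ = V₁·(sin θ₂/sin θ₁) = 349·(0.5850/0.3730) = 547.34 m/s.

547 m/s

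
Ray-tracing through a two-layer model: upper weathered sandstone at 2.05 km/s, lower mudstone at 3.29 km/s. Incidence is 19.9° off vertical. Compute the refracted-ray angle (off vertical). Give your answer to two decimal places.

33.11°

sin θ₁/V₁ = sin θ₂/V₂ ⇒ sin θ₂ = 3.29·sin 19.9°/2.05 = 3.29·0.3404/2.05 = 0.5463.
θ₂ = arcsin 0.5463 = 33.11° from the normal.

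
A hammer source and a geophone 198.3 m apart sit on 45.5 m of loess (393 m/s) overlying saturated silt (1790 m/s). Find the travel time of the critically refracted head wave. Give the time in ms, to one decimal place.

θ_c = arcsin(V₁/V₂) = arcsin(393/1790) = 12.68°, cos θ_c = 0.9756.
Intercept time tᵢ = 2h cos θ_c / V₁ = 2·45.5·0.9756/393 = 0.22590 s.
t = x/V₂ + tᵢ = 198.3/1790 + 0.22590 = 0.33668 s.

336.7 ms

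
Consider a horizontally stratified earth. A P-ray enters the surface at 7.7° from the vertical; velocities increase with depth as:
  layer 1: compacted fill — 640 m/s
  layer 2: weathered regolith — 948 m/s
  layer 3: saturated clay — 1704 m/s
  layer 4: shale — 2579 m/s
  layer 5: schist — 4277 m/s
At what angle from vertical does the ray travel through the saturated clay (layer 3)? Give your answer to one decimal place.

Snell's law across each interface conserves sin θ / V, so sin θ_3 = V_3·sin θ₁/V₁.
sin θ_3 = 1704 × sin 7.7° / 640 = 0.3567.
θ_3 = arcsin 0.3567 = 20.90°.

20.9°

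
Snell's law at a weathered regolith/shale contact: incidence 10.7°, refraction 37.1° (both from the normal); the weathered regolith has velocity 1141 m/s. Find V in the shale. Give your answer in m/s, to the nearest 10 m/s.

3710 m/s

sin 10.7° = 0.1857; sin 37.1° = 0.6032.
V₂ = V₁·(sin θ₂/sin θ₁) = 1141·(0.6032/0.1857) = 3706.97 m/s.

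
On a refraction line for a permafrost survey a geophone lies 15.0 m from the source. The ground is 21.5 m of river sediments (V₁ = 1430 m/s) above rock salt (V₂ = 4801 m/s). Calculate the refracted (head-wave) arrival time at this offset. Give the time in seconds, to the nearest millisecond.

t = x/V₂ + 2h·√(V₂²−V₁²)/(V₁V₂).
√(V₂²−V₁²) = √(4801²−1430²) = 4583.1 m/s; delay term = 2·21.5·4583.1/(1430·4801) = 0.02871 s.
t = 15.0/4801 + 0.02871 = 0.03183 s.

0.032 s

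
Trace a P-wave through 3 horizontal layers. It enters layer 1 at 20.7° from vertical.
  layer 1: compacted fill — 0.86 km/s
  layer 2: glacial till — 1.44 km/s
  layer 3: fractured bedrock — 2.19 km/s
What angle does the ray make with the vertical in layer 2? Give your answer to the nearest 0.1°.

36.3°

Ray parameter p = sin 20.7° / 0.86 = 4.1102e-01 s/km.
sin θ_2 = p·V_2 = 4.1102e-01 × 1.44 = 0.5919.
θ_2 = 36.29° from the vertical.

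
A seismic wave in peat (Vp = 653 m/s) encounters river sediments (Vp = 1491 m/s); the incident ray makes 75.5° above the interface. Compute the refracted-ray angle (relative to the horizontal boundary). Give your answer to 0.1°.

55.1°

Angle from the normal: 90° − 75.5° = 14.5°.
sin θ₁/V₁ = sin θ₂/V₂ ⇒ sin θ₂ = 1491·sin 14.5°/653 = 1491·0.2504/653 = 0.5717.
θ₂ = arcsin 0.5717 = 34.87° from the normal.
From the interface: 90° − 34.87° = 55.13°.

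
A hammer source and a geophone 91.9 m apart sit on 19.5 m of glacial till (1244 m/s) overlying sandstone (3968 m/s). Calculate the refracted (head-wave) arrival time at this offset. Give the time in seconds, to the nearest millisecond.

0.053 s

t = x/V₂ + 2h·√(V₂²−V₁²)/(V₁V₂).
√(V₂²−V₁²) = √(3968²−1244²) = 3768.0 m/s; delay term = 2·19.5·3768.0/(1244·3968) = 0.02977 s.
t = 91.9/3968 + 0.02977 = 0.05293 s.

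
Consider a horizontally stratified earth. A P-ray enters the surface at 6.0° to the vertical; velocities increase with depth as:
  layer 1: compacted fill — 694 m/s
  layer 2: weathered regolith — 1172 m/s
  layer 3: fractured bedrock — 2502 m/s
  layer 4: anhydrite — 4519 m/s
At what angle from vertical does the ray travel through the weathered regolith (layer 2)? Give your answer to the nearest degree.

10°

Snell's law across each interface conserves sin θ / V, so sin θ_2 = V_2·sin θ₁/V₁.
sin θ_2 = 1172 × sin 6.0° / 694 = 0.1765.
θ_2 = 10.17° from the vertical.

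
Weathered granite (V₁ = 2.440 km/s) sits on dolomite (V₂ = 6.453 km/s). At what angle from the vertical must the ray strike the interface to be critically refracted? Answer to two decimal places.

At critical incidence the refracted ray runs along the interface (θ₂ = 90°), so sin θ_c = V₁/V₂.
θ_c = arcsin(2.440/6.453) = arcsin 0.3781 = 22.22°.

22.22°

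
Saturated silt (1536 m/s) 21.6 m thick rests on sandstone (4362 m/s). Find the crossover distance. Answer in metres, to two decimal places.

62.41 m

θ_c = arcsin(1536/4362) = 20.62°, so cos θ_c = 0.9360 and tᵢ = 2h cos θ_c/V₁ = 0.0263 s.
At crossover x/V₁ = x/V₂ + tᵢ ⇒ x = tᵢ/(1/V₁ − 1/V₂) = 0.02632/(6.5104e-04 − 2.2925e-04) = 62.41 m.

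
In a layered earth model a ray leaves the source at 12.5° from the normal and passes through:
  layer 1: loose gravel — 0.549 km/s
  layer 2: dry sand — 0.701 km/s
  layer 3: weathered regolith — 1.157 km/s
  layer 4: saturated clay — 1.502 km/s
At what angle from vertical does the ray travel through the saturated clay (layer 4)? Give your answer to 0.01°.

36.31°

Ray parameter p = sin 12.5° / 0.549 = 3.9424e-01 s/km.
sin θ_4 = p·V_4 = 3.9424e-01 × 1.502 = 0.5922.
θ_4 = arcsin 0.5922 = 36.31°.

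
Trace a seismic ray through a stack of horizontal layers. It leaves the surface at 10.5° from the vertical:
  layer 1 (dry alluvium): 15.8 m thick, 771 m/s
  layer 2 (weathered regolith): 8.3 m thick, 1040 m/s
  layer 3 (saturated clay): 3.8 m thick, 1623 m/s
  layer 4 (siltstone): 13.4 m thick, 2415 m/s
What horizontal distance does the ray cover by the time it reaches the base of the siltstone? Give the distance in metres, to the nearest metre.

16 m

Apply Snell's law at each interface; in layer i the horizontal offset is hᵢ·tan θᵢ.
Layer 1: θ = 10.50°; offset = 15.8·tan 10.50° = 2.928 m.
Layer 2: sin θ = 1040·sin 10.5°/771 = 0.2458, θ = 14.23°; offset = 8.3·tan 14.23° = 2.105 m.
Layer 3: sin θ = 1623·sin 10.5°/771 = 0.3836, θ = 22.56°; offset = 3.8·tan 22.56° = 1.579 m.
Layer 4: sin θ = 2415·sin 10.5°/771 = 0.5708, θ = 34.81°; offset = 13.4·tan 34.81° = 9.316 m.
Σ offsets = 15.927 m.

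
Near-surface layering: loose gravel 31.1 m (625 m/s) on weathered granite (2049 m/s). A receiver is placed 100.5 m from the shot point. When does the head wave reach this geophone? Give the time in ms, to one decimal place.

143.8 ms

t = x/V₂ + 2h·√(V₂²−V₁²)/(V₁V₂).
√(V₂²−V₁²) = √(2049²−625²) = 1951.4 m/s; delay term = 2·31.1·1951.4/(625·2049) = 0.09478 s.
t = 100.5/2049 + 0.09478 = 0.14383 s.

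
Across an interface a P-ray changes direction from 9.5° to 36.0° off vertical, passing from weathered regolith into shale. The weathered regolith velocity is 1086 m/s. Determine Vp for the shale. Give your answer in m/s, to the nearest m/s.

3868 m/s

Snell's law: sin 9.5°/V₁ = sin 36.0°/V₂.
V₂ = V₁·sin 36.0°/sin 9.5° = 1086 × 3.5613 = 3867.58 m/s.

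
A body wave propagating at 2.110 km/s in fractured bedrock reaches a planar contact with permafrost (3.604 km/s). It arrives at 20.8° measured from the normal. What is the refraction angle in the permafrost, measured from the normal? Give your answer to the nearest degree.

37°

sin θ₁/V₁ = sin θ₂/V₂ ⇒ sin θ₂ = 3.604·sin 20.8°/2.110 = 3.604·0.3551/2.110 = 0.6065.
θ₂ = arcsin 0.6065 = 37.34° from the normal.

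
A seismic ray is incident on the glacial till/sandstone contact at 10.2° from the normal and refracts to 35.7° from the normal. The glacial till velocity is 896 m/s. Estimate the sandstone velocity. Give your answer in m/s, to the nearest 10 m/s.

sin 10.2° = 0.1771; sin 35.7° = 0.5835.
V₂ = V₁·(sin θ₂/sin θ₁) = 896·(0.5835/0.1771) = 2952.56 m/s.

2950 m/s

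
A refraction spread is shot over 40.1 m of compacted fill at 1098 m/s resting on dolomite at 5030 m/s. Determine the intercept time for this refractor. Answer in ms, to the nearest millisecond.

71 ms

tᵢ = 2h·√(V₂²−V₁²)/(V₁V₂).
√(V₂²−V₁²) = √(5030²−1098²) = 4908.7 m/s.
tᵢ = 2·40.1·4908.7/(1098·5030) = 0.07128 s.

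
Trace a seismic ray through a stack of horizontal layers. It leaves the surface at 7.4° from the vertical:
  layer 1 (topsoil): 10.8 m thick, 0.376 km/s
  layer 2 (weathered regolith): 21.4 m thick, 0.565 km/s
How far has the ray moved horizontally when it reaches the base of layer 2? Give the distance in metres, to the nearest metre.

6 m

Apply Snell's law at each interface; in layer i the horizontal offset is hᵢ·tan θᵢ.
Layer 1: θ = 7.40°; offset = 10.8·tan 7.40° = 1.403 m.
Layer 2: sin θ = 0.565·sin 7.4°/0.376 = 0.1935, θ = 11.16°; offset = 21.4·tan 11.16° = 4.221 m.
Σ offsets = 5.624 m.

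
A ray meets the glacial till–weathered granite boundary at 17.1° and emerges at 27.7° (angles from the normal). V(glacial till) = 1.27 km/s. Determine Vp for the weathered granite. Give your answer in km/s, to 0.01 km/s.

Snell's law: sin 17.1°/V₁ = sin 27.7°/V₂.
V₂ = V₁·sin 27.7°/sin 17.1° = 1.27 × 1.5809 = 2.01 km/s.

2.01 km/s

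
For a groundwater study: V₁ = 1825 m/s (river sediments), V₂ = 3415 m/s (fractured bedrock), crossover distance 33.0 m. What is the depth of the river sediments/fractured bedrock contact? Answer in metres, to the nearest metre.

x_cross = 2h·√((V₂+V₁)/(V₂−V₁)) → h = x_cross / (2·√((V₂+V₁)/(V₂−V₁))).
√((V₂+V₁)/(V₂−V₁)) = √((3415+1825)/(3415−1825)) = 1.8154.
h = 33.0 / (2·1.8154) = 9.09 m.

9 m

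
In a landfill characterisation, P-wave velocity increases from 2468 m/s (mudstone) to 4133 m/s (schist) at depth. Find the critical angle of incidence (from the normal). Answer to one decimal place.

Critical incidence: sin θ_c = V₁/V₂ = 2468/4133 = 0.5971.
θ_c = arcsin 0.5971 = 36.67°.

36.7°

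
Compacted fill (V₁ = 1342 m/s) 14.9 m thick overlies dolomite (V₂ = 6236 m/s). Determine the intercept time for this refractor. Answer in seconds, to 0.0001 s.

tᵢ = 2h·√(V₂²−V₁²)/(V₁V₂).
√(V₂²−V₁²) = √(6236²−1342²) = 6089.9 m/s.
tᵢ = 2·14.9·6089.9/(1342·6236) = 0.02169 s.

0.0217 s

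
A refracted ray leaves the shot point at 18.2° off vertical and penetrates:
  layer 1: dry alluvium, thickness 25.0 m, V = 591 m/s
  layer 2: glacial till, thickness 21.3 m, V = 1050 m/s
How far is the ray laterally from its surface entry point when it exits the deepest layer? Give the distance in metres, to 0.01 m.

22.43 m

Ray parameter p = sin 18.2° / 591 m/s = 5.2849e-04 s/m.
Layer 1: θ = 18.20°; offset = 25.0·tan 18.20° = 8.2196 m.
Layer 2: sin θ = p·1050 = 0.5549 → θ = 33.70°; offset = 21.3·tan 33.70° = 14.2078 m.
Total horizontal offset = 22.4273 m.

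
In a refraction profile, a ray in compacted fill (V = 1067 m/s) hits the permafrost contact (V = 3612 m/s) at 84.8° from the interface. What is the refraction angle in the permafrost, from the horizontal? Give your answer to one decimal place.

Convert to the normal: θ₁ = 90° − 84.8° = 5.2°.
sin θ₁/V₁ = sin θ₂/V₂ ⇒ sin θ₂ = 3612·sin 5.2°/1067 = 3612·0.0906/1067 = 0.3068.
θ₂ = sin⁻¹(0.3068) = 17.87° (from vertical).
From the interface: 90° − 17.87° = 72.13°.

72.1°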